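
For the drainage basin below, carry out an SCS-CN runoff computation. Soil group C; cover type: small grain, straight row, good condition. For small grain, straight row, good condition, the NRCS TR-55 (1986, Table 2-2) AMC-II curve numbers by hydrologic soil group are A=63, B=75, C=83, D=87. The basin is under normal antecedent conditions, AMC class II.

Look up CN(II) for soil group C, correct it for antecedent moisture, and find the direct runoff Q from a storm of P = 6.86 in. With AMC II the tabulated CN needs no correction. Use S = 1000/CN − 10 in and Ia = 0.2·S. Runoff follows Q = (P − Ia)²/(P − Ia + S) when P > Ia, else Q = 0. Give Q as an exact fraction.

NRCS table: small grain, straight row, good condition, soil group C → CN(II) = 83
Average conditions: CN = 83 (no AMC adjustment).
Max retention: S = 1000/83 − 10 = 170/83 in (≈ 2.048 in)
Ia = 0.2·(170/83) = 34/83 in ≈ 0.410 in
P − Ia = 6.860 − 0.410 = 26769/4150 ≈ 6.450 in (> 0, runoff occurs)
Q: (26769/4150)² ÷ (35269/4150) = 716579361/146366350 in (≈ 4.896 in)

Q = 716579361/146366350 in ≈ 4.896 in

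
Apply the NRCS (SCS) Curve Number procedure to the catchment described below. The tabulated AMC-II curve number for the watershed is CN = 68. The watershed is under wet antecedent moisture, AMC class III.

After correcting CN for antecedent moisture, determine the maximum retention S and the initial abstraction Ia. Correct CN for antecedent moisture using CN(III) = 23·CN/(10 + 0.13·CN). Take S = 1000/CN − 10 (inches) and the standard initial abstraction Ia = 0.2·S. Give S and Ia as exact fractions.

Wet (AMC III): CN(III) = 23·68/(10 + 0.13·68) = 1564/(471/25) = 39100/471 ≈ 83.015
Retention S: 1000/CN − 10 with CN=83.015 → S = 800/391 ≈ 2.046 in
Initial abstraction Ia = S/5 = (800/391)/5 = 160/391 ≈ 0.409 in

S = 800/391 in ≈ 2.046 in; Ia = 160/391 in ≈ 0.409 in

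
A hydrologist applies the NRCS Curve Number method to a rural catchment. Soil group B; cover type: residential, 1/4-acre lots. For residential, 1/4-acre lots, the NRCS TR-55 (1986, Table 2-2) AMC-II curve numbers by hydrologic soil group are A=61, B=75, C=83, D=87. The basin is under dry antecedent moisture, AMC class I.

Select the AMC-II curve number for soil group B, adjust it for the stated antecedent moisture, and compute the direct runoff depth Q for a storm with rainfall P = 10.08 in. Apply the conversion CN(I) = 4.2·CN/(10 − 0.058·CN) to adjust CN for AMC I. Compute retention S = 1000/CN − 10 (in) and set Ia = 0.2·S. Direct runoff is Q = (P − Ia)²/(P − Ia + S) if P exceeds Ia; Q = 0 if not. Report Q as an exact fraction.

Q = 44729344/10188675 in ≈ 4.390 in

NRCS table: residential, 1/4-acre lots, soil group B → CN(II) = 75
Adjust CN=75 to AMC I: 4.2·75/(10 − 0.058·75) → 315 ÷ (113/20) = 6300/113 ≈ 55.752
Max retention: S = 1000/(6300/113) − 10 = 500/63 in (≈ 7.937 in)
Ia = 0.2·(500/63) = 100/63 in ≈ 1.587 in
Since P=10.080 > Ia=1.587: effective rainfall P−Ia = 13376/1575 in
Runoff Q = (P−Ia)²/(P−Ia+S) = (8.493)²/(8.493+7.937) = 44729344/10188675 ≈ 4.390 in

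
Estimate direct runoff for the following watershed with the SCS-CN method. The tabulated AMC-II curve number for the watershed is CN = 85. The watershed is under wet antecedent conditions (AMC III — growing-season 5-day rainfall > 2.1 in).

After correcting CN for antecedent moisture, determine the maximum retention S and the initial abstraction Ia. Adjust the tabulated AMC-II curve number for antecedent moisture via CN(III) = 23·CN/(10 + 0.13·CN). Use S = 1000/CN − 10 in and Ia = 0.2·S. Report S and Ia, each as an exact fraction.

CN(III) from CN(II)=85: (23·85)/(10 + 0.13·85) = 39100/421 ≈ 92.874
S = 1000/(39100/421) − 10 = 300/391 in ≈ 0.767 in
Ia = 0.2S: 0.2·0.767 = 0.153 in (exactly 60/391)

S = 300/391 in ≈ 0.767 in; Ia = 60/391 in ≈ 0.153 in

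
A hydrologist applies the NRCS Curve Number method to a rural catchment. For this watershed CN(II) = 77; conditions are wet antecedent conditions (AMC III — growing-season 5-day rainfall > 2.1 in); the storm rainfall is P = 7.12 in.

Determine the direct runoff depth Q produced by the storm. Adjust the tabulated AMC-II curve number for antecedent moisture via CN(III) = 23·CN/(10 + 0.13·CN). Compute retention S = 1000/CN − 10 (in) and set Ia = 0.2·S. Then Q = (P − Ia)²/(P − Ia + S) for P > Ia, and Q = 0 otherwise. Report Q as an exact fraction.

Q = 87199218/15117025 in ≈ 5.768 in

Adjust CN=77 to AMC III: 23·77/(10 + 0.13·77) → 1771 ÷ (2001/100) = 7700/87 ≈ 88.506
S = 1000/(7700/87) − 10 = 100/77 in ≈ 1.299 in
Ia = 0.2·(100/77) = 20/77 in ≈ 0.260 in
Since P=7.120 > Ia=0.260: effective rainfall P−Ia = 13206/1925 in
Runoff Q = (P−Ia)²/(P−Ia+S) = (6.860)²/(6.860+1.299) = 87199218/15117025 ≈ 5.768 in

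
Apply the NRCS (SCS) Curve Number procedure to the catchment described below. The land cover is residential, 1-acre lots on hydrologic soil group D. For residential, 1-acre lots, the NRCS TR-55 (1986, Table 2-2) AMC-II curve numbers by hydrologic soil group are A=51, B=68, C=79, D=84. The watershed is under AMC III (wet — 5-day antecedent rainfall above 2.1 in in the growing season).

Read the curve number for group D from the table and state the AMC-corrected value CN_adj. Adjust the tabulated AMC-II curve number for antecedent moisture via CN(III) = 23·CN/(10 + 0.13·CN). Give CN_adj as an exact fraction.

CN_adj = 48300/523 ≈ 92.352

NRCS table: residential, 1-acre lots, soil group D → CN(II) = 84
CN(III) from CN(II)=84: (23·84)/(10 + 0.13·84) = 48300/523 ≈ 92.352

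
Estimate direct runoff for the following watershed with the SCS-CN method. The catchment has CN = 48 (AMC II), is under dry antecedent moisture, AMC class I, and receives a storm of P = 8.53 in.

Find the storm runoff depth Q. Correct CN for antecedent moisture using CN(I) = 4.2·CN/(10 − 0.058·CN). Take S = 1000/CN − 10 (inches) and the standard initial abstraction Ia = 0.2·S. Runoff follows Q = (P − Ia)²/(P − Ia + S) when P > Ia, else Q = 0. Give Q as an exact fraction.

CN(I) from CN(II)=48: (4.2·48)/(10 − 0.058·48) = 12600/451 ≈ 27.938
Max retention: S = 1000/(12600/451) − 10 = 1625/63 in (≈ 25.794 in)
Ia = 0.2·(1625/63) = 325/63 in ≈ 5.159 in
Since P=8.530 > Ia=5.159: effective rainfall P−Ia = 21239/6300 in
Q = (21239/6300)²/((21239/6300) + 1625/63) = (451095121/39690000)/(183739/6300) = 451095121/1157555700 in ≈ 0.390 in

Q = 451095121/1157555700 in ≈ 0.390 in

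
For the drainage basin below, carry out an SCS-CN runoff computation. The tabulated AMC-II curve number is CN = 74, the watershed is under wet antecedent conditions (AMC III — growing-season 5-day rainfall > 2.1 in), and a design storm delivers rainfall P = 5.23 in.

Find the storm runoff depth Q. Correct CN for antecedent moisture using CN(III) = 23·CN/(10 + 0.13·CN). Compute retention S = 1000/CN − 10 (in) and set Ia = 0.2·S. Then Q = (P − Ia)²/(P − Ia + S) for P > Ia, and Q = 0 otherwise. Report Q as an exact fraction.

Wet (AMC III): CN(III) = 23·74/(10 + 0.13·74) = 1702/(981/50) = 85100/981 ≈ 86.748
Retention S: 1000/CN − 10 with CN=86.748 → S = 1300/851 ≈ 1.528 in
Ia = 0.2·(1300/851) = 260/851 in ≈ 0.306 in
Since P=5.230 > Ia=0.306: effective rainfall P−Ia = 419073/85100 in
Runoff Q = (P−Ia)²/(P−Ia+S) = (4.924)²/(4.924+1.528) = 175622179329/46726112300 ≈ 3.759 in

Q = 175622179329/46726112300 in ≈ 3.759 in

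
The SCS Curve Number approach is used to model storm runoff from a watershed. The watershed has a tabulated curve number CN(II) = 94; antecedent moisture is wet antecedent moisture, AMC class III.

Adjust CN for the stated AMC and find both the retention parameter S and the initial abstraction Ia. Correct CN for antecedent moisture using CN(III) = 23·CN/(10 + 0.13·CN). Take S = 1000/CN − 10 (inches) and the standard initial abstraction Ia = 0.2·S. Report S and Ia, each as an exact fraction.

Adjust CN=94 to AMC III: 23·94/(10 + 0.13·94) → 2162 ÷ (1111/50) = 108100/1111 ≈ 97.300
Max retention: S = 1000/(108100/1111) − 10 = 300/1081 in (≈ 0.278 in)
Ia = 0.2S: 0.2·0.278 = 0.056 in (exactly 60/1081)

S = 300/1081 in ≈ 0.278 in; Ia = 60/1081 in ≈ 0.056 in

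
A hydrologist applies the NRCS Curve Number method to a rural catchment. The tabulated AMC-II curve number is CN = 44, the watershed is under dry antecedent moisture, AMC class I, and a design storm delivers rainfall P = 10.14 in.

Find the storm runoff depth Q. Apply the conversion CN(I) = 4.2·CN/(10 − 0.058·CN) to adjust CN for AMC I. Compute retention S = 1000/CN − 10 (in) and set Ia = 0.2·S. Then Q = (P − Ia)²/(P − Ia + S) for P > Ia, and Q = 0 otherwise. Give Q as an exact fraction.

Dry (AMC I): CN(I) = 4.2·44/(10 − 0.058·44) = (924/5)/(931/125) = 3300/133 ≈ 24.812
Max retention: S = 1000/(3300/133) − 10 = 1000/33 in (≈ 30.303 in)
Ia = 0.2S: 0.2·30.303 = 6.061 in (exactly 200/33)
P − Ia = 10.140 − 6.061 = 6731/1650 ≈ 4.079 in (> 0, runoff occurs)
Q: (6731/1650)² ÷ (56731/1650) = 45306361/93606150 in (≈ 0.484 in)

Q = 45306361/93606150 in ≈ 0.484 in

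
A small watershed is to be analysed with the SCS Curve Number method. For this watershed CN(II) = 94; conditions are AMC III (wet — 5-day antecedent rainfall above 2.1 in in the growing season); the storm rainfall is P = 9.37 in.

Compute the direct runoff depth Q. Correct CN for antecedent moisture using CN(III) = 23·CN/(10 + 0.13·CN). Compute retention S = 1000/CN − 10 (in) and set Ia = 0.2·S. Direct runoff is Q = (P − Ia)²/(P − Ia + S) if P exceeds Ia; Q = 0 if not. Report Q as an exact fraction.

Q = 1013841568609/112088565700 in ≈ 9.045 in

Wet (AMC III): CN(III) = 23·94/(10 + 0.13·94) = 2162/(1111/50) = 108100/1111 ≈ 97.300
S = 1000/(108100/1111) − 10 = 300/1081 in ≈ 0.278 in
Ia = 0.2S: 0.2·0.278 = 0.056 in (exactly 60/1081)
Since P=9.370 > Ia=0.056: effective rainfall P−Ia = 1006897/108100 in
Runoff Q = (P−Ia)²/(P−Ia+S) = (9.314)²/(9.314+0.278) = 1013841568609/112088565700 ≈ 9.045 in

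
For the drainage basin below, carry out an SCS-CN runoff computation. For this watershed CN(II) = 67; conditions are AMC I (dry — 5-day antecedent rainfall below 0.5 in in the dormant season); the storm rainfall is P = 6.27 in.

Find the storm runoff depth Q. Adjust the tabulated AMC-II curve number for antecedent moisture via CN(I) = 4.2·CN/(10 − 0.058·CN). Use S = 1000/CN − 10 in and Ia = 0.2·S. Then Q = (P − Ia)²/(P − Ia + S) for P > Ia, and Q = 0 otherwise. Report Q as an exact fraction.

Adjust CN=67 to AMC I: 4.2·67/(10 − 0.058·67) → (1407/5) ÷ (3057/500) = 46900/1019 ≈ 46.026
Retention S: 1000/CN − 10 with CN=46.026 → S = 5500/469 ≈ 11.727 in
Ia = 0.2S: 0.2·11.727 = 2.345 in (exactly 1100/469)
P − Ia = 6.270 − 2.345 = 184063/46900 ≈ 3.925 in (> 0, runoff occurs)
Runoff Q = (P−Ia)²/(P−Ia+S) = (3.925)²/(3.925+11.727) = 3079926179/3129777700 ≈ 0.984 in

Q = 3079926179/3129777700 in ≈ 0.984 in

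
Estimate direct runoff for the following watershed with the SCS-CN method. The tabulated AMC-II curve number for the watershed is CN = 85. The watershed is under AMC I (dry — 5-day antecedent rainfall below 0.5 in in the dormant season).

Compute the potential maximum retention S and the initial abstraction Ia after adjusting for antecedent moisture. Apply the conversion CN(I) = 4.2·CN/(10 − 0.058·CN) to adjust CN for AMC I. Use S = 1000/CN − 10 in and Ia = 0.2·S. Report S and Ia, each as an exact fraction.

Adjust CN=85 to AMC I: 4.2·85/(10 − 0.058·85) → 357 ÷ (507/100) = 11900/169 ≈ 70.414
Retention S: 1000/CN − 10 with CN=70.414 → S = 500/119 ≈ 4.202 in
Ia = 0.2S: 0.2·4.202 = 0.840 in (exactly 100/119)

S = 500/119 in ≈ 4.202 in; Ia = 100/119 in ≈ 0.840 in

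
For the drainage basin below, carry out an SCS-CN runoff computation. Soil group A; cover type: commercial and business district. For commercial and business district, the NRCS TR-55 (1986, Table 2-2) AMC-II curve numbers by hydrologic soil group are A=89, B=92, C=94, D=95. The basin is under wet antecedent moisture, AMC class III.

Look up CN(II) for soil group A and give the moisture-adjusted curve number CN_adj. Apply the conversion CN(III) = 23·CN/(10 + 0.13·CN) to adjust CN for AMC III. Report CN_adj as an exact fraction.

NRCS table: commercial and business district, soil group A → CN(II) = 89
Adjust CN=89 to AMC III: 23·89/(10 + 0.13·89) → 2047 ÷ (2157/100) = 204700/2157 ≈ 94.900

CN_adj = 204700/2157 ≈ 94.900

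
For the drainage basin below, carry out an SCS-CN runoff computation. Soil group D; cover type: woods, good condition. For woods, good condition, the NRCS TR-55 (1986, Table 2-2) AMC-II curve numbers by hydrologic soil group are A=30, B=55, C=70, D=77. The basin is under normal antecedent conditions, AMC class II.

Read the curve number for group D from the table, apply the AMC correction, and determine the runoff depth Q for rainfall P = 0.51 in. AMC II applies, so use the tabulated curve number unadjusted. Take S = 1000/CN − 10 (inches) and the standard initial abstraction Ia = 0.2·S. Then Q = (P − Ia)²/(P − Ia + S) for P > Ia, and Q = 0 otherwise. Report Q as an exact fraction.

Q = 0 in ≈ 0.000 in

NRCS table: woods, good condition, soil group D → CN(II) = 77
CN(II) = 77; AMC II needs no correction.
Max retention: S = 1000/77 − 10 = 230/77 in (≈ 2.987 in)
Initial abstraction Ia = S/5 = (230/77)/5 = 46/77 ≈ 0.597 in
P = 0.510 ≤ Ia = 0.597 in: entire storm abstracted, Q = 0.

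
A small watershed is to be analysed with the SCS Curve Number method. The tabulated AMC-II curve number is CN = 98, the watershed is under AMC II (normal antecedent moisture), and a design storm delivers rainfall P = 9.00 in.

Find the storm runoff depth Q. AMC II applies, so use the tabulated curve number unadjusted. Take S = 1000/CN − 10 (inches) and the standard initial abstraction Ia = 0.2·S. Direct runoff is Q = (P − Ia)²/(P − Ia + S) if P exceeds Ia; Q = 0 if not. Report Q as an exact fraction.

Average conditions: CN = 98 (no AMC adjustment).
Retention S: 1000/CN − 10 with CN=98.000 → S = 10/49 ≈ 0.204 in
Initial abstraction Ia = S/5 = (10/49)/5 = 2/49 ≈ 0.041 in
Excess rainfall: 9.000 − 0.041 = 8.959 in; P > Ia so Q > 0
Q = (439/49)²/((439/49) + 10/49) = (192721/2401)/(449/49) = 192721/22001 in ≈ 8.760 in

Q = 192721/22001 in ≈ 8.760 in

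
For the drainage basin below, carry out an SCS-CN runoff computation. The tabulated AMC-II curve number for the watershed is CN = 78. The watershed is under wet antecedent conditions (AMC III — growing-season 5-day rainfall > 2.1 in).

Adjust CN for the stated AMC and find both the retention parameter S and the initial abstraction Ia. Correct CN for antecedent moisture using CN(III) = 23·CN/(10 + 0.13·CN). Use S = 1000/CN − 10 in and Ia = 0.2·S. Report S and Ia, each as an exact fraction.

CN(III) from CN(II)=78: (23·78)/(10 + 0.13·78) = 89700/1007 ≈ 89.076
S = 1000/(89700/1007) − 10 = 1100/897 in ≈ 1.226 in
Ia = 0.2S: 0.2·1.226 = 0.245 in (exactly 220/897)

S = 1100/897 in ≈ 1.226 in; Ia = 220/897 in ≈ 0.245 in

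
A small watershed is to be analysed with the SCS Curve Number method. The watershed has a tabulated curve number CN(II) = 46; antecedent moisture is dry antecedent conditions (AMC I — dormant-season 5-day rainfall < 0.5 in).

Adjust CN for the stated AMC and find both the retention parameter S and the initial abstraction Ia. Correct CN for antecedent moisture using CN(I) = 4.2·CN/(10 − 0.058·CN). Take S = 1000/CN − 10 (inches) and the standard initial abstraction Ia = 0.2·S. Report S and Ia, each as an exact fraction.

S = 4500/161 in ≈ 27.950 in; Ia = 900/161 in ≈ 5.590 in

Adjust CN=46 to AMC I: 4.2·46/(10 − 0.058·46) → (966/5) ÷ (1833/250) = 16100/611 ≈ 26.350
Retention S: 1000/CN − 10 with CN=26.350 → S = 4500/161 ≈ 27.950 in
Ia = 0.2S: 0.2·27.950 = 5.590 in (exactly 900/161)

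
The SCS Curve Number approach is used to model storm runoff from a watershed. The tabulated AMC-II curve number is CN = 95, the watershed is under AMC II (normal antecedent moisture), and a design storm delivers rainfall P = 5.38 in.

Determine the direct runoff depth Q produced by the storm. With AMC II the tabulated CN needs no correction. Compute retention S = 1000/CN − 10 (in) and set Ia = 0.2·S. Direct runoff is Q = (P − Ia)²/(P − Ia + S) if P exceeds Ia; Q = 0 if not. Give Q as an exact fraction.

Q = 25110121/5235450 in ≈ 4.796 in

Average conditions: CN = 95 (no AMC adjustment).
Retention S: 1000/CN − 10 with CN=95.000 → S = 10/19 ≈ 0.526 in
Ia = 0.2S: 0.2·0.526 = 0.105 in (exactly 2/19)
Since P=5.380 > Ia=0.105: effective rainfall P−Ia = 5011/950 in
Runoff Q = (P−Ia)²/(P−Ia+S) = (5.275)²/(5.275+0.526) = 25110121/5235450 ≈ 4.796 in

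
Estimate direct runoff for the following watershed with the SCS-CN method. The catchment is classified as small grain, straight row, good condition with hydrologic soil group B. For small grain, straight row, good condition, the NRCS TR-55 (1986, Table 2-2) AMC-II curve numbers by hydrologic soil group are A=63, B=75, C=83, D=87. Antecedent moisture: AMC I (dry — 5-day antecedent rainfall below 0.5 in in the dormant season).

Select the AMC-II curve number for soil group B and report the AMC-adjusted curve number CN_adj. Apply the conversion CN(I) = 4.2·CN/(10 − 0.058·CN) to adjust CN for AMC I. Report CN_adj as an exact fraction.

NRCS table: small grain, straight row, good condition, soil group B → CN(II) = 75
Dry (AMC I): CN(I) = 4.2·75/(10 − 0.058·75) = 315/(113/20) = 6300/113 ≈ 55.752

CN_adj = 6300/113 ≈ 55.752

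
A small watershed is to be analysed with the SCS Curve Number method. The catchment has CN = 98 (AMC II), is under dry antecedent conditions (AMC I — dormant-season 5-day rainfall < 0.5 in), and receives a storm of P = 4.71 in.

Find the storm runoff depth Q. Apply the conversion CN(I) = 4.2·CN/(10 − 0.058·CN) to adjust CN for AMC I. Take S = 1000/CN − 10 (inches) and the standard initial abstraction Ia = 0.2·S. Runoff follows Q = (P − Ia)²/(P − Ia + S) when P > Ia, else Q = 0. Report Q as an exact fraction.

Dry (AMC I): CN(I) = 4.2·98/(10 − 0.058·98) = (2058/5)/(1079/250) = 102900/1079 ≈ 95.366
S = 1000/(102900/1079) − 10 = 500/1029 in ≈ 0.486 in
Initial abstraction Ia = S/5 = (500/1029)/5 = 100/1029 ≈ 0.097 in
Excess rainfall: 4.710 − 0.097 = 4.613 in; P > Ia so Q > 0
Q: (474659/102900)² ÷ (524659/102900) = 225301166281/53987411100 in (≈ 4.173 in)

Q = 225301166281/53987411100 in ≈ 4.173 in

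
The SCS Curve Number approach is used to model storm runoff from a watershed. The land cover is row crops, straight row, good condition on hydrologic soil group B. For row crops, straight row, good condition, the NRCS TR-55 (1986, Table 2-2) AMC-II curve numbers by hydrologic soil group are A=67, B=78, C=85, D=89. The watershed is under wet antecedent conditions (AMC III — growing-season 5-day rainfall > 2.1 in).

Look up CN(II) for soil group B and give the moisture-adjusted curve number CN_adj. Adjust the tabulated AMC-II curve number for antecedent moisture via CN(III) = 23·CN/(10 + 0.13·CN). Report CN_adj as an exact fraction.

CN_adj = 89700/1007 ≈ 89.076

NRCS table: row crops, straight row, good condition, soil group B → CN(II) = 78
Adjust CN=78 to AMC III: 23·78/(10 + 0.13·78) → 1794 ÷ (1007/50) = 89700/1007 ≈ 89.076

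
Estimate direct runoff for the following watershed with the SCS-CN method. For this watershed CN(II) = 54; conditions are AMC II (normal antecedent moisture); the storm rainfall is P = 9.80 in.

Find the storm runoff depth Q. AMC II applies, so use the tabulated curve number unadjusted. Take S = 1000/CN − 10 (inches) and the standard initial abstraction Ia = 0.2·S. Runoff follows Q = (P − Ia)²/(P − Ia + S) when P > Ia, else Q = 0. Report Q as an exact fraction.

Q = 1194649/302805 in ≈ 3.945 in

Average conditions: CN = 54 (no AMC adjustment).
Max retention: S = 1000/54 − 10 = 230/27 in (≈ 8.519 in)
Ia = 0.2·(230/27) = 46/27 in ≈ 1.704 in
Excess rainfall: 9.800 − 1.704 = 8.096 in; P > Ia so Q > 0
Runoff Q = (P−Ia)²/(P−Ia+S) = (8.096)²/(8.096+8.519) = 1194649/302805 ≈ 3.945 in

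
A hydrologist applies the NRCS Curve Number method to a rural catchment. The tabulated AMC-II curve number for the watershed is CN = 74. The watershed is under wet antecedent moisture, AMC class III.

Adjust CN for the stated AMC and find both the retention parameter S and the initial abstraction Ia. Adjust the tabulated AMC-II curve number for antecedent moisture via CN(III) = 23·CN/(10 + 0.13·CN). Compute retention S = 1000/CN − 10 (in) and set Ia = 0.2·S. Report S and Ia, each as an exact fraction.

Adjust CN=74 to AMC III: 23·74/(10 + 0.13·74) → 1702 ÷ (981/50) = 85100/981 ≈ 86.748
S = 1000/(85100/981) − 10 = 1300/851 in ≈ 1.528 in
Ia = 0.2S: 0.2·1.528 = 0.306 in (exactly 260/851)

S = 1300/851 in ≈ 1.528 in; Ia = 260/851 in ≈ 0.306 in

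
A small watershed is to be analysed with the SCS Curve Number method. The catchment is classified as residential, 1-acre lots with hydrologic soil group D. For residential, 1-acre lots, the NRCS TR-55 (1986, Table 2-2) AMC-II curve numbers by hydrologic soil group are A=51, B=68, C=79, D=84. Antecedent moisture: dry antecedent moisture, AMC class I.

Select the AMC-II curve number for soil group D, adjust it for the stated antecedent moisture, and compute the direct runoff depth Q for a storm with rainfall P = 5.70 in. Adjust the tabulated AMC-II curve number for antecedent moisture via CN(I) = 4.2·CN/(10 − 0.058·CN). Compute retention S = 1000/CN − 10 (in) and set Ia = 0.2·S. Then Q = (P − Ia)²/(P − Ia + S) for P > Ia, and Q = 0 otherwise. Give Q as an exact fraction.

NRCS table: residential, 1-acre lots, soil group D → CN(II) = 84
Dry (AMC I): CN(I) = 4.2·84/(10 − 0.058·84) = (1764/5)/(641/125) = 44100/641 ≈ 68.799
Retention S: 1000/CN − 10 with CN=68.799 → S = 2000/441 ≈ 4.535 in
Initial abstraction Ia = S/5 = (2000/441)/5 = 400/441 ≈ 0.907 in
P − Ia = 5.700 − 0.907 = 21137/4410 ≈ 4.793 in (> 0, runoff occurs)
Q = (21137/4410)²/((21137/4410) + 2000/441) = (446772769/19448100)/(41137/4410) = 446772769/181414170 in ≈ 2.463 in

Q = 446772769/181414170 in ≈ 2.463 in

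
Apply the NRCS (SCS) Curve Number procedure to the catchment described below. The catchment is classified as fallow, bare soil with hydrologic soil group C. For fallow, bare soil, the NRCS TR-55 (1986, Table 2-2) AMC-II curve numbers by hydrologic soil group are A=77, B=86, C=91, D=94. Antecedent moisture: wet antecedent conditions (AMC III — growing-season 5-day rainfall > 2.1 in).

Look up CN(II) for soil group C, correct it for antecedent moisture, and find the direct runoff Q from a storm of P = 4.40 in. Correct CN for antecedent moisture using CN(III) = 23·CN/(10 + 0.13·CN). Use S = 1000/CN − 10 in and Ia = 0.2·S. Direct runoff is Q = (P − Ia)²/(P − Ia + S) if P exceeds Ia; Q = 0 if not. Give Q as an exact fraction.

NRCS table: fallow, bare soil, soil group C → CN(II) = 91
CN(III) from CN(II)=91: (23·91)/(10 + 0.13·91) = 209300/2183 ≈ 95.877
Max retention: S = 1000/(209300/2183) − 10 = 900/2093 in (≈ 0.430 in)
Initial abstraction Ia = S/5 = (900/2093)/5 = 180/2093 ≈ 0.086 in
Excess rainfall: 4.400 − 0.086 = 4.314 in; P > Ia so Q > 0
Q: (45146/10465)² ÷ (49646/10465) = 1019080658/259772695 in (≈ 3.923 in)

Q = 1019080658/259772695 in ≈ 3.923 in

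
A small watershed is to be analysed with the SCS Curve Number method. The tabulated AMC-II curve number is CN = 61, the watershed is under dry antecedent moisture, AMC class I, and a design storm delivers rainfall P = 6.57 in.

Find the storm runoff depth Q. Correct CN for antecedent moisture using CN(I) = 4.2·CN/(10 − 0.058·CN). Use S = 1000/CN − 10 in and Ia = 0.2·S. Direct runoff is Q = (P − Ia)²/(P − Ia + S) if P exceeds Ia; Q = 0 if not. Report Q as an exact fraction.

CN(I) from CN(II)=61: (4.2·61)/(10 − 0.058·61) = 42700/1077 ≈ 39.647
Retention S: 1000/CN − 10 with CN=39.647 → S = 6500/427 ≈ 15.222 in
Ia = 0.2S: 0.2·15.222 = 3.044 in (exactly 1300/427)
P − Ia = 6.570 − 3.044 = 150539/42700 ≈ 3.526 in (> 0, runoff occurs)
Runoff Q = (P−Ia)²/(P−Ia+S) = (3.526)²/(3.526+15.222) = 22661990521/34183015300 ≈ 0.663 in

Q = 22661990521/34183015300 in ≈ 0.663 in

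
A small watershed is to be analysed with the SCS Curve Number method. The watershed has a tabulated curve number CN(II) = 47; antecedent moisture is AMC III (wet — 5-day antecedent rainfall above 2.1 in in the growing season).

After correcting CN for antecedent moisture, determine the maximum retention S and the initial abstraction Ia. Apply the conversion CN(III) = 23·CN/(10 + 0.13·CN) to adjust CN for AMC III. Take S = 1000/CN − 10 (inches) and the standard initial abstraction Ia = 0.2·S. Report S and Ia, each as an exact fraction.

Adjust CN=47 to AMC III: 23·47/(10 + 0.13·47) → 1081 ÷ (1611/100) = 108100/1611 ≈ 67.101
S = 1000/(108100/1611) − 10 = 5300/1081 in ≈ 4.903 in
Ia = 0.2S: 0.2·4.903 = 0.981 in (exactly 1060/1081)

S = 5300/1081 in ≈ 4.903 in; Ia = 1060/1081 in ≈ 0.981 in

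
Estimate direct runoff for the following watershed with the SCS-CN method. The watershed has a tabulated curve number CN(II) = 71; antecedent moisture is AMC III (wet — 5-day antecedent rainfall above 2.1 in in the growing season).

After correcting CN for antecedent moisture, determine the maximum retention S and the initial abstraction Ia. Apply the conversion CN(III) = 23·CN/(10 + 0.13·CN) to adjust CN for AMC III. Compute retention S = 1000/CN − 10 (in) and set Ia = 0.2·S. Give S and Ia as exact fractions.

S = 2900/1633 in ≈ 1.776 in; Ia = 580/1633 in ≈ 0.355 in

CN(III) from CN(II)=71: (23·71)/(10 + 0.13·71) = 163300/1923 ≈ 84.919
Retention S: 1000/CN − 10 with CN=84.919 → S = 2900/1633 ≈ 1.776 in
Ia = 0.2·(2900/1633) = 580/1633 in ≈ 0.355 in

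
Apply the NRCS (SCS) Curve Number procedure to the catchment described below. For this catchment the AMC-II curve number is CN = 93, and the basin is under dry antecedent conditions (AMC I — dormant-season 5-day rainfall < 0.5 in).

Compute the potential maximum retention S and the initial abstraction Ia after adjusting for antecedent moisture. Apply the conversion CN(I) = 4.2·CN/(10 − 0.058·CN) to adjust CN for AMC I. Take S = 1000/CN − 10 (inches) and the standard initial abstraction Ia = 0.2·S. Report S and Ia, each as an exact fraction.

Dry (AMC I): CN(I) = 4.2·93/(10 − 0.058·93) = (1953/5)/(2303/500) = 27900/329 ≈ 84.802
Retention S: 1000/CN − 10 with CN=84.802 → S = 500/279 ≈ 1.792 in
Ia = 0.2S: 0.2·1.792 = 0.358 in (exactly 100/279)

S = 500/279 in ≈ 1.792 in; Ia = 100/279 in ≈ 0.358 in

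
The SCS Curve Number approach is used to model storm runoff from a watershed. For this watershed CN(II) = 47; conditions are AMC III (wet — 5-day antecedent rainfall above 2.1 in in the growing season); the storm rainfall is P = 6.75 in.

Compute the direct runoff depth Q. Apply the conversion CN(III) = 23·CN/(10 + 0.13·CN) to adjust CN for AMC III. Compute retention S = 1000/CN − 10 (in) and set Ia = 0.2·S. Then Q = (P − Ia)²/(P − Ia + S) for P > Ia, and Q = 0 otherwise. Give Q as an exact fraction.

Q = 622352809/199539628 in ≈ 3.119 in

CN(III) from CN(II)=47: (23·47)/(10 + 0.13·47) = 108100/1611 ≈ 67.101
Retention S: 1000/CN − 10 with CN=67.101 → S = 5300/1081 ≈ 4.903 in
Initial abstraction Ia = S/5 = (5300/1081)/5 = 1060/1081 ≈ 0.981 in
Excess rainfall: 6.750 − 0.981 = 5.769 in; P > Ia so Q > 0
Runoff Q = (P−Ia)²/(P−Ia+S) = (5.769)²/(5.769+4.903) = 622352809/199539628 ≈ 3.119 in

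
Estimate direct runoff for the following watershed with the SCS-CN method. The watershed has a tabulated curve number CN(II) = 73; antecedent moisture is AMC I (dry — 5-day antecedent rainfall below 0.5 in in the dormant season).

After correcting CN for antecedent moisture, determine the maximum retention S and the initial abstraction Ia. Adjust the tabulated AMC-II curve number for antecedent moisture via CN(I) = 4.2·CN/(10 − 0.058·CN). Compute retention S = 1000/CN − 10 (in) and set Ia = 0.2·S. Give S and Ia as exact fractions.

S = 4500/511 in ≈ 8.806 in; Ia = 900/511 in ≈ 1.761 in

Dry (AMC I): CN(I) = 4.2·73/(10 − 0.058·73) = (1533/5)/(2883/500) = 51100/961 ≈ 53.174
Retention S: 1000/CN − 10 with CN=53.174 → S = 4500/511 ≈ 8.806 in
Ia = 0.2·(4500/511) = 900/511 in ≈ 1.761 in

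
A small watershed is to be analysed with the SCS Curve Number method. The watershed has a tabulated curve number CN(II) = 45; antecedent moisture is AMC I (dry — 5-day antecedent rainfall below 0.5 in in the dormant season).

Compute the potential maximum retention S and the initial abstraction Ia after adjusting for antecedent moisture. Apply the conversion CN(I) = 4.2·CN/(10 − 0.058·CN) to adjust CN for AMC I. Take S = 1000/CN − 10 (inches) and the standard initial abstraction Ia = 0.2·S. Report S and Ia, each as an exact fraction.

S = 5500/189 in ≈ 29.101 in; Ia = 1100/189 in ≈ 5.820 in

CN(I) from CN(II)=45: (4.2·45)/(10 − 0.058·45) = 18900/739 ≈ 25.575
Retention S: 1000/CN − 10 with CN=25.575 → S = 5500/189 ≈ 29.101 in
Ia = 0.2·(5500/189) = 1100/189 in ≈ 5.820 in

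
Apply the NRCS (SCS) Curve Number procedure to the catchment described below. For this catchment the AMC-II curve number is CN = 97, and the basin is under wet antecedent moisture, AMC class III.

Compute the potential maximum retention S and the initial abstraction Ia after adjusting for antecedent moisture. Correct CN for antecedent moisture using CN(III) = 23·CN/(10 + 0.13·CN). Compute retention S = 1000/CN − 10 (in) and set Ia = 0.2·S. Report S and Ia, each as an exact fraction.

S = 300/2231 in ≈ 0.134 in; Ia = 60/2231 in ≈ 0.027 in

CN(III) from CN(II)=97: (23·97)/(10 + 0.13·97) = 223100/2261 ≈ 98.673
Max retention: S = 1000/(223100/2261) − 10 = 300/2231 in (≈ 0.134 in)
Ia = 0.2·(300/2231) = 60/2231 in ≈ 0.027 in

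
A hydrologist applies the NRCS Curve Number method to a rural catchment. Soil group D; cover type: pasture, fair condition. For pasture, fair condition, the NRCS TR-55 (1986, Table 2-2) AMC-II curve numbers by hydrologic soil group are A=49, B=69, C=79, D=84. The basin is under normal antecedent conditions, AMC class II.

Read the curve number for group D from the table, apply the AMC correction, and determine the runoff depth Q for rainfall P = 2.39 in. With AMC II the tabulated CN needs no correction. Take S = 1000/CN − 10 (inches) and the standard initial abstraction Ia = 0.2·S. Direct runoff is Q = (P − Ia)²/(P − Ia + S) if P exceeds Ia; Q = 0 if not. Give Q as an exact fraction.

Q = 17799961/17259900 in ≈ 1.031 in

NRCS table: pasture, fair condition, soil group D → CN(II) = 84
CN(II) = 84; AMC II needs no correction.
Retention S: 1000/CN − 10 with CN=84.000 → S = 40/21 ≈ 1.905 in
Initial abstraction Ia = S/5 = (40/21)/5 = 8/21 ≈ 0.381 in
Since P=2.390 > Ia=0.381: effective rainfall P−Ia = 4219/2100 in
Q = (4219/2100)²/((4219/2100) + 40/21) = (17799961/4410000)/(8219/2100) = 17799961/17259900 in ≈ 1.031 in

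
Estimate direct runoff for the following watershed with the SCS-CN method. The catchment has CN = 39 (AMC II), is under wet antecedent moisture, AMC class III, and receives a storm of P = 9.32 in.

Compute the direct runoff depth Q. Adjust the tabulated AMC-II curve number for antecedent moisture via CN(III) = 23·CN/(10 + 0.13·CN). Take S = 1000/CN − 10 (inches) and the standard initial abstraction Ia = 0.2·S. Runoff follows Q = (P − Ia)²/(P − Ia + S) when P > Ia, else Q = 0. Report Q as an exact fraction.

Adjust CN=39 to AMC III: 23·39/(10 + 0.13·39) → 897 ÷ (1507/100) = 89700/1507 ≈ 59.522
S = 1000/(89700/1507) − 10 = 6100/897 in ≈ 6.800 in
Ia = 0.2S: 0.2·6.800 = 1.360 in (exactly 1220/897)
Excess rainfall: 9.320 − 1.360 = 7.960 in; P > Ia so Q > 0
Runoff Q = (P−Ia)²/(P−Ia+S) = (7.960)²/(7.960+6.800) = 31862607001/7422697425 ≈ 4.293 in

Q = 31862607001/7422697425 in ≈ 4.293 in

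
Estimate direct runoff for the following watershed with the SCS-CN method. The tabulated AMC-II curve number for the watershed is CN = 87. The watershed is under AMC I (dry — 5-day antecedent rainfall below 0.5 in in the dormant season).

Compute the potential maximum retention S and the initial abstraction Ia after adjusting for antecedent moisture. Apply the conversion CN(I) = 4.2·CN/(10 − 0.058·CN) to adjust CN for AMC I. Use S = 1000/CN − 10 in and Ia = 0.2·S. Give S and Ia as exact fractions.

S = 6500/1827 in ≈ 3.558 in; Ia = 1300/1827 in ≈ 0.712 in

CN(I) from CN(II)=87: (4.2·87)/(10 − 0.058·87) = 182700/2477 ≈ 73.759
S = 1000/(182700/2477) − 10 = 6500/1827 in ≈ 3.558 in
Ia = 0.2·(6500/1827) = 1300/1827 in ≈ 0.712 in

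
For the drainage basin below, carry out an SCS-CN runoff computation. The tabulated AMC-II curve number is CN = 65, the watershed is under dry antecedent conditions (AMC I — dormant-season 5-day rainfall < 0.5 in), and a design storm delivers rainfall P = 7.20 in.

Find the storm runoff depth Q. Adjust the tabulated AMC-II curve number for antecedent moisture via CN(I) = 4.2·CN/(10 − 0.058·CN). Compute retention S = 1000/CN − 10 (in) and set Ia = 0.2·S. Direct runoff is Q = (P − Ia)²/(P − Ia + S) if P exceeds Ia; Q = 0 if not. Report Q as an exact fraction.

CN(I) from CN(II)=65: (4.2·65)/(10 − 0.058·65) = 3900/89 ≈ 43.820
S = 1000/(3900/89) − 10 = 500/39 in ≈ 12.821 in
Ia = 0.2S: 0.2·12.821 = 2.564 in (exactly 100/39)
Excess rainfall: 7.200 − 2.564 = 4.636 in; P > Ia so Q > 0
Q: (904/195)² ÷ (3404/195) = 204304/165945 in (≈ 1.231 in)

Q = 204304/165945 in ≈ 1.231 in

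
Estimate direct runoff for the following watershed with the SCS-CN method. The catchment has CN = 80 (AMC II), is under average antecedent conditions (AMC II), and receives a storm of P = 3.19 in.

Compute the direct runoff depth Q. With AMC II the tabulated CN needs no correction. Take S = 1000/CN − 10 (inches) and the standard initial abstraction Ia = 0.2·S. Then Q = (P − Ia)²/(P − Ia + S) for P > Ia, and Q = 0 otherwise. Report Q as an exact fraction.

AMC II — tabulated CN = 80 applies directly.
Max retention: S = 1000/80 − 10 = 5/2 in (≈ 2.500 in)
Initial abstraction Ia = S/5 = (5/2)/5 = 1/2 ≈ 0.500 in
Excess rainfall: 3.190 − 0.500 = 2.690 in; P > Ia so Q > 0
Q = (269/100)²/((269/100) + 5/2) = (72361/10000)/(519/100) = 72361/51900 in ≈ 1.394 in

Q = 72361/51900 in ≈ 1.394 in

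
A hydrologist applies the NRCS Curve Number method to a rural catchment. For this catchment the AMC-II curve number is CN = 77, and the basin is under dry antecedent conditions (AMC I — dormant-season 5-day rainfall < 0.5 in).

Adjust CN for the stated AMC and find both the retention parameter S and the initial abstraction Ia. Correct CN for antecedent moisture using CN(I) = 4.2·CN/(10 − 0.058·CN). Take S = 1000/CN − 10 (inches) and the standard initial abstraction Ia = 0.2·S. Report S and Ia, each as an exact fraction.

CN(I) from CN(II)=77: (4.2·77)/(10 − 0.058·77) = 161700/2767 ≈ 58.439
Retention S: 1000/CN − 10 with CN=58.439 → S = 11500/1617 ≈ 7.112 in
Ia = 0.2·(11500/1617) = 2300/1617 in ≈ 1.422 in

S = 11500/1617 in ≈ 7.112 in; Ia = 2300/1617 in ≈ 1.422 in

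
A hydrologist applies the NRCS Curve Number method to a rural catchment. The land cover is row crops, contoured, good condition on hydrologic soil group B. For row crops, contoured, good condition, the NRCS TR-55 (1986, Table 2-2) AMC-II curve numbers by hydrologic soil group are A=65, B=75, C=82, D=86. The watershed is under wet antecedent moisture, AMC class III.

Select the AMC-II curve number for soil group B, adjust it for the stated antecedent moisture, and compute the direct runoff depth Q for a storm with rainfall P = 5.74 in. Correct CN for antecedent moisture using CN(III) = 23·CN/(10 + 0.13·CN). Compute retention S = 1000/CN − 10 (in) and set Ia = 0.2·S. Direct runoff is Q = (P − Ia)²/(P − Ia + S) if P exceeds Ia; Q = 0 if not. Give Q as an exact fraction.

NRCS table: row crops, contoured, good condition, soil group B → CN(II) = 75
Wet (AMC III): CN(III) = 23·75/(10 + 0.13·75) = 1725/(79/4) = 6900/79 ≈ 87.342
Retention S: 1000/CN − 10 with CN=87.342 → S = 100/69 ≈ 1.449 in
Ia = 0.2·(100/69) = 20/69 in ≈ 0.290 in
P − Ia = 5.740 − 0.290 = 18803/3450 ≈ 5.450 in (> 0, runoff occurs)
Q = (18803/3450)²/((18803/3450) + 100/69) = (353552809/11902500)/(23803/3450) = 353552809/82120350 in ≈ 4.305 in

Q = 353552809/82120350 in ≈ 4.305 in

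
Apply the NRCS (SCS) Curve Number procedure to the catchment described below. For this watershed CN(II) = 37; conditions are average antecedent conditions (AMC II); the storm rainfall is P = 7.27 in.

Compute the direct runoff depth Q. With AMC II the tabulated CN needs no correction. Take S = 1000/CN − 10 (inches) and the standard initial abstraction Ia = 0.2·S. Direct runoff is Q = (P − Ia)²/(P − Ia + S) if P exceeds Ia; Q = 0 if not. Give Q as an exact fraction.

Q = 204461401/286006300 in ≈ 0.715 in

AMC II — tabulated CN = 37 applies directly.
Retention S: 1000/CN − 10 with CN=37.000 → S = 630/37 ≈ 17.027 in
Initial abstraction Ia = S/5 = (630/37)/5 = 126/37 ≈ 3.405 in
P − Ia = 7.270 − 3.405 = 14299/3700 ≈ 3.865 in (> 0, runoff occurs)
Q = (14299/3700)²/((14299/3700) + 630/37) = (204461401/13690000)/(77299/3700) = 204461401/286006300 in ≈ 0.715 in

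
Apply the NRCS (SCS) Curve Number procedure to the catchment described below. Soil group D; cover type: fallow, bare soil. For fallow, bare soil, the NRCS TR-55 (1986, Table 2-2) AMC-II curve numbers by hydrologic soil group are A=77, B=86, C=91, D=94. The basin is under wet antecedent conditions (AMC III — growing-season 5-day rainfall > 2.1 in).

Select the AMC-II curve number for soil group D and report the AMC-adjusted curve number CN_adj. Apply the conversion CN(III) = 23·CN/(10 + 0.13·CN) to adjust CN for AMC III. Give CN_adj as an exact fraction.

NRCS table: fallow, bare soil, soil group D → CN(II) = 94
Wet (AMC III): CN(III) = 23·94/(10 + 0.13·94) = 2162/(1111/50) = 108100/1111 ≈ 97.300

CN_adj = 108100/1111 ≈ 97.300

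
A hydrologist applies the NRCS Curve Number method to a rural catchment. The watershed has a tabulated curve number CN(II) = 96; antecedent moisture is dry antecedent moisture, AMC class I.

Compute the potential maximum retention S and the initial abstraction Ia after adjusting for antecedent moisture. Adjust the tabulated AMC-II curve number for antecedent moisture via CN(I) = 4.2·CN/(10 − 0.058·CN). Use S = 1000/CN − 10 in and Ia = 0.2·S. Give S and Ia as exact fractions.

S = 125/126 in ≈ 0.992 in; Ia = 25/126 in ≈ 0.198 in

Dry (AMC I): CN(I) = 4.2·96/(10 − 0.058·96) = (2016/5)/(554/125) = 25200/277 ≈ 90.975
Max retention: S = 1000/(25200/277) − 10 = 125/126 in (≈ 0.992 in)
Ia = 0.2S: 0.2·0.992 = 0.198 in (exactly 25/126)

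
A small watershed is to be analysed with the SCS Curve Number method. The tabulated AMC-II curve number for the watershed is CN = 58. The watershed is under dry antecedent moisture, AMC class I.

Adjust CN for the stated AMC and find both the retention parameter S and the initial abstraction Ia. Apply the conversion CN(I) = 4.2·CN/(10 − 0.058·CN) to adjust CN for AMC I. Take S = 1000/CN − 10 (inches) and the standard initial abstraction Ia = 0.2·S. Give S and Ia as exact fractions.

Adjust CN=58 to AMC I: 4.2·58/(10 − 0.058·58) → (1218/5) ÷ (1659/250) = 2900/79 ≈ 36.709
Retention S: 1000/CN − 10 with CN=36.709 → S = 500/29 ≈ 17.241 in
Ia = 0.2·(500/29) = 100/29 in ≈ 3.448 in

S = 500/29 in ≈ 17.241 in; Ia = 100/29 in ≈ 3.448 in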